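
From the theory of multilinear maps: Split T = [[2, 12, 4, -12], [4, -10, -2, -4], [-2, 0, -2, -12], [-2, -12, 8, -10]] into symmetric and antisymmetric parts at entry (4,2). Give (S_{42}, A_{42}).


T_{42} = -12
T_{24} = -4
S_{42} = (-12 + -4)/2 = -16/2 = -8
A_{42} = (-12 - -4)/2 = -8/2 = -4
Check: S + A = -8 + -4 = -12 = T_{42}.

(-8, -4)


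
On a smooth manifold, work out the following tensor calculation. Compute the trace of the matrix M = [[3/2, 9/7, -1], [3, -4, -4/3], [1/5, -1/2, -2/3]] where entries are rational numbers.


The trace is the sum of diagonal entries.
Diagonal: M[1,1] = 3/2, M[2,2] = -4, M[3,3] = -2/3
Tr(M) = 3/2 + -4 + -2/3
Computing step by step:
After adding M[1,1]: 3/2
After adding M[2,2]: -5/2
After adding M[3,3]: -19/6
Tr(M) = -19/6

-19/6


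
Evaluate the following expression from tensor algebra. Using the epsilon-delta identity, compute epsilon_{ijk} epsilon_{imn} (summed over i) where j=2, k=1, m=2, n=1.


Using the identity: epsilon_{ijk} epsilon_{imn} = delta_{jm} delta_{kn} - delta_{jn} delta_{km}.
delta_{22} = 1
delta_{11} = 1
delta_{21} = 0
delta_{12} = 0
Result = 1 * 1 - 0 * 0 = 1 - 0 = 1

1


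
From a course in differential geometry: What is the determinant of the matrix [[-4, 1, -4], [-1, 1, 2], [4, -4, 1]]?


Expanding along the first row, det(A) = a11*M_11 - a12*M_12 + a13*M_13, where M_1j is the (1,j) minor.
Minor M_11 = 1*1 - 2*-4 = 9
Minor M_12 = -1*1 - 2*4 = -9
Minor M_13 = -1*-4 - 1*4 = 0
det = -4*(9) - 1*(-9) + -4*(0)
    = -36 - -9 + 0
    = -27

-27


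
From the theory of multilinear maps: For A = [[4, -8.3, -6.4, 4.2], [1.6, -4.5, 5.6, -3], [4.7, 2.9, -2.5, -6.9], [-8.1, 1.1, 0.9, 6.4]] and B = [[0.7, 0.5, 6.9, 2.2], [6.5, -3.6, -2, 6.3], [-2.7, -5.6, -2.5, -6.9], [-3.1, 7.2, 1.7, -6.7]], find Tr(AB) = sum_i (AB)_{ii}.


Tr(AB) = sum_i (AB)_{ii} where (AB)_{ii} = sum_k A_{ik} B_{ki}.
(AB)_{11} = 4*0.7 + -8.3*6.5 + -6.4*-2.7 + 4.2*-3.1 = -46.89
(AB)_{22} = 1.6*0.5 + -4.5*-3.6 + 5.6*-5.6 + -3*7.2 = -35.96
(AB)_{33} = 4.7*6.9 + 2.9*-2 + -2.5*-2.5 + -6.9*1.7 = 21.15
(AB)_{44} = -8.1*2.2 + 1.1*6.3 + 0.9*-6.9 + 6.4*-6.7 = -59.98
Tr(AB) = -46.89 + -35.96 + 21.15 + -59.98 = -121.68

-121.68


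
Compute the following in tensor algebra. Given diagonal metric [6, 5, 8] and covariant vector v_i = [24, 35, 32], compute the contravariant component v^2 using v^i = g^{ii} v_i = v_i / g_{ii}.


To raise an index with a diagonal metric: v^i = v_i / g_{ii}.
For index 2: v_2 = 35, g_{22} = 5
v^2 = 35 / 5 = 7

7


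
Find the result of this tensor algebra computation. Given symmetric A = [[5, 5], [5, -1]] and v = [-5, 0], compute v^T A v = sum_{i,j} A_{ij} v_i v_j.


First compute Av:
(Av)_1 = 5*-5 + 5*0 = -25
(Av)_2 = 5*-5 + -1*0 = -25
Av = [-25, -25]
Then v^T (Av) = -5*-25 + 0*-25
= 125 + 0 = 125

125


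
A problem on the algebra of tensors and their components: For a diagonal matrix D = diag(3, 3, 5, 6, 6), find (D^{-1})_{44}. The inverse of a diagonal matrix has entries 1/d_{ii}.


For a diagonal matrix, the inverse has entries (D^{-1})_{ii} = 1/d_{ii}.
The diagonal entries are: d_{11} = 3, d_{22} = 3, d_{33} = 5, d_{44} = 6, d_{55} = 6
We need (D^{-1})_{44} = 1/d_{44} = 1/6 = 1/6

1/6


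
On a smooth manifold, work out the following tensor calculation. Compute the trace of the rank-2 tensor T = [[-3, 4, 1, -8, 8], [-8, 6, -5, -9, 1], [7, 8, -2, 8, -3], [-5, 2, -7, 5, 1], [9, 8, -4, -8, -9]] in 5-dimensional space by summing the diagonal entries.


The contraction (trace) of a rank-2 tensor is the sum of its diagonal elements.
Diagonal entries: A[1,1] = -3, A[2,2] = 6, A[3,3] = -2, A[4,4] = 5, A[5,5] = -9
Tr(A) = -3 + 6 + -2 + 5 + -9 = -3

-3


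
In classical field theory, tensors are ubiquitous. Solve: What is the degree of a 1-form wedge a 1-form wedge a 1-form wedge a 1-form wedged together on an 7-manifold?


The degree of a wedge product is the sum of the degrees of the individual forms.
Degrees: 1, 1, 1, 1
Total degree = 1 + 1 + 1 + 1 = 4

4


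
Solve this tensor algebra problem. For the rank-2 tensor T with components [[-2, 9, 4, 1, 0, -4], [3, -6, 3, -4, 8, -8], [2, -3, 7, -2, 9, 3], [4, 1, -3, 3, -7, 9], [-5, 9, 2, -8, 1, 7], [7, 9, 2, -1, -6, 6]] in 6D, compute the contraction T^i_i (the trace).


The contraction (trace) of a rank-2 tensor is the sum of its diagonal elements.
Diagonal entries: A[1,1] = -2, A[2,2] = -6, A[3,3] = 7, A[4,4] = 3, A[5,5] = 1, A[6,6] = 6
Tr(A) = -2 + -6 + 7 + 3 + 1 + 6 = 9

9


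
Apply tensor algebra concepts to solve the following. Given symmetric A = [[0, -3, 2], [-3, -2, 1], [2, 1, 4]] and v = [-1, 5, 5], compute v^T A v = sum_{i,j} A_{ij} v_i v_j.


First compute Av:
(Av)_1 = 0*-1 + -3*5 + 2*5 = -5
(Av)_2 = -3*-1 + -2*5 + 1*5 = -2
(Av)_3 = 2*-1 + 1*5 + 4*5 = 23
Av = [-5, -2, 23]
Then v^T (Av) = -1*-5 + 5*-2 + 5*23
= 5 + -10 + 115 = 110

110


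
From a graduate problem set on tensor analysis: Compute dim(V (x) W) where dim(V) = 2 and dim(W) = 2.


The dimension of a tensor product is the product of dimensions.
dim(V) = 2, dim(W) = 2
dim(V (x) W) = 2 * 2 = 4

4


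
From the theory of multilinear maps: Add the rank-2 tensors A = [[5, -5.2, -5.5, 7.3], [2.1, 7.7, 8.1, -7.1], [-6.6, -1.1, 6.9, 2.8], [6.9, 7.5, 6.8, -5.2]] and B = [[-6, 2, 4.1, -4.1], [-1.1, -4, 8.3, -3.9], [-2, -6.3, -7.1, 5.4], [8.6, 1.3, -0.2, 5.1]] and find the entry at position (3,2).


Tensor addition is component-wise: (A + B)_{ij} = A_{ij} + B_{ij}.
A_{32} = -1.1
B_{32} = -6.3
(A + B)_{32} = -1.1 + -6.3 = -7.4

-7.4


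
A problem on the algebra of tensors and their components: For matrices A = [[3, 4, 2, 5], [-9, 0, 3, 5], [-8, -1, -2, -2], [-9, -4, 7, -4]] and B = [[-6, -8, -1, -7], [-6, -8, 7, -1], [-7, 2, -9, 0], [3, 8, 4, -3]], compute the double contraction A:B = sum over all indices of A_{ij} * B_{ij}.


A:B = sum over all i,j of A_{ij} * B_{ij}.
Row 1: 3*-6=-18, 4*-8=-32, 2*-1=-2, 5*-7=-35 => row sum = -87
Row 2: -9*-6=54, 0*-8=0, 3*7=21, 5*-1=-5 => row sum = 70
Row 3: -8*-7=56, -1*2=-2, -2*-9=18, -2*0=0 => row sum = 72
Row 4: -9*3=-27, -4*8=-32, 7*4=28, -4*-3=12 => row sum = -19
Total = -87 + 70 + 72 + -19 = 36

36


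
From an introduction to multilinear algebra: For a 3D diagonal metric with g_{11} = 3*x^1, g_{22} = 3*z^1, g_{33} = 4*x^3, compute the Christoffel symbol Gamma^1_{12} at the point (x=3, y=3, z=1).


For a diagonal metric, Gamma^k_{ij} = (1/2) g^{kk} (dg_{ik}/dx_j + dg_{jk}/dx_i - dg_{ij}/dx_k).
The metric is diagonal, so g_{ab} = 0 for a != b.
At the given point: g_{11} = 9, g_{22} = 3, g_{33} = 108
g^{11} = 1/9
dg_{11}/dx_2 = dg_{11}/dx_2 = 0
dg_{21}/dx_1 = 0 (off-diagonal)
dg_{12}/dx_1 = 0 (off-diagonal)
Numerator = 0 + 0 - 0 = 0
Gamma^1_{12} = 0 / (2 * 9) = 0

0


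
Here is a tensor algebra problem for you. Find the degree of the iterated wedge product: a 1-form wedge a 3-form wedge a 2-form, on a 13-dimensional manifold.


The degree of a wedge product is the sum of the degrees of the individual forms.
Degrees: 1, 3, 2
Total degree = 1 + 3 + 2 = 6

6


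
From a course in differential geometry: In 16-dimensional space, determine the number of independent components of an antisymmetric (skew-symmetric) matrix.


An antisymmetric rank-2 tensor satisfies A_{ij} = -A_{ji}, so diagonal entries are zero.
The independent components are the upper-triangular entries: C(n, 2) = n(n-1)/2.
n = 16
C(16, 2) = 16 * 15 / 2 = 240 / 2 = 120

120


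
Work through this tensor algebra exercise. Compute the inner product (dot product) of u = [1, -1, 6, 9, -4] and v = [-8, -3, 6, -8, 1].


The inner product u . v = sum of u_i * v_i.
Term-by-term: 1 * -8, -1 * -3, 6 * 6, 9 * -8, -4 * 1
Products: -8, 3, 36, -72, -4
Sum = -8 + 3 + 36 + -72 + -4 = -45

-45


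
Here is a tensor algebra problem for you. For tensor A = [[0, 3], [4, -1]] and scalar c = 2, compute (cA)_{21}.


Scalar multiplication: (cA)_{ij} = c * A_{ij}.
c = 2
A_{21} = 4
(cA)_{21} = 2 * 4 = 8

8


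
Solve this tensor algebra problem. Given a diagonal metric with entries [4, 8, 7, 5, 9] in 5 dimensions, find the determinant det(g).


For a diagonal metric, the determinant is the product of diagonal entries.
Diagonal entries: 4, 8, 7, 5, 9
det(g) = 4 * 8 * 7 * 5 * 9 = 10080

10080


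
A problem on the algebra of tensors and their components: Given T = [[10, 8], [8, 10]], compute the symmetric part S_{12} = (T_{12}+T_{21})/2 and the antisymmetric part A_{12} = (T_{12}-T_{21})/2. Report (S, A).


T_{12} = 8
T_{21} = 8
S_{12} = (8 + 8)/2 = 16/2 = 8
A_{12} = (8 - 8)/2 = 0/2 = 0
Check: S + A = 8 + 0 = 8 = T_{12}.

(8, 0)


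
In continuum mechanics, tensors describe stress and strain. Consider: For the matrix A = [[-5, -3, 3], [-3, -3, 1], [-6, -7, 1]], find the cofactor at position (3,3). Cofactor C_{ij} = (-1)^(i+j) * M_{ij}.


To find cofactor C_{33}, delete row 3 and column 3.
The resulting 2x2 submatrix is: [[-5, -3], [-3, -3]]
Minor M_{33} = -5*-3 - -3*-3
  = 15 - 9 = 6
Sign = (-1)^(3+3) = (-1)^6 = 1
Cofactor C_{33} = 1 * 6 = 6

6


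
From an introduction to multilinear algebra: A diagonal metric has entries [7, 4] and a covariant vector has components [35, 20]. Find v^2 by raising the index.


To raise an index with a diagonal metric: v^i = v_i / g_{ii}.
For index 2: v_2 = 20, g_{22} = 4
v^2 = 20 / 4 = 5

5


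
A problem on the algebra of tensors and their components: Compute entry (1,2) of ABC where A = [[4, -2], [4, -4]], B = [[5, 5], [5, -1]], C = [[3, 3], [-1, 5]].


(ABC)_{12} = sum_m (AB)_{1m} C_{m2}. First compute row 1 of AB.
(AB)_{11} = 4*5 + -2*5 = 10
(AB)_{12} = 4*5 + -2*-1 = 22
Now contract with column 2 of C:
(AB)_{11} * C_{12} = 10 * 3 = 30
(AB)_{12} * C_{22} = 22 * 5 = 110
(ABC)_{12} = 30 + 110 = 140

140


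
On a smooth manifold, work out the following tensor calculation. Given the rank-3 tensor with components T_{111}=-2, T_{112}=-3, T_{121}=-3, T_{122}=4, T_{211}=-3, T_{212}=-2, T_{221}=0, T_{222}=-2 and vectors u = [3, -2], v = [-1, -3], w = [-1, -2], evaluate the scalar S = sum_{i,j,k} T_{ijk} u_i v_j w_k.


S = sum over i,j,k of T_{ijk} u_i v_j w_k. Expanding all 8 terms:
T_{111}*u_1*v_1*w_1 = -2*3*-1*-1 = -6  (running total: -6)
T_{112}*u_1*v_1*w_2 = -3*3*-1*-2 = -18  (running total: -24)
T_{121}*u_1*v_2*w_1 = -3*3*-3*-1 = -27  (running total: -51)
T_{122}*u_1*v_2*w_2 = 4*3*-3*-2 = 72  (running total: 21)
T_{211}*u_2*v_1*w_1 = -3*-2*-1*-1 = 6  (running total: 27)
T_{212}*u_2*v_1*w_2 = -2*-2*-1*-2 = 8  (running total: 35)
T_{221}*u_2*v_2*w_1 = 0*-2*-3*-1 = 0  (running total: 35)
T_{222}*u_2*v_2*w_2 = -2*-2*-3*-2 = 24  (running total: 59)
S = 59

59


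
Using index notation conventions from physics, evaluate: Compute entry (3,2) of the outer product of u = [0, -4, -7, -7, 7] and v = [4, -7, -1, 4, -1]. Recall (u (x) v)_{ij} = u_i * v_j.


The outer product entry T_{ij} = u_i * v_j.
We need i=3, j=2.
u_3 = -7, v_2 = -7
T_{3,2} = -7 * -7 = 49

49


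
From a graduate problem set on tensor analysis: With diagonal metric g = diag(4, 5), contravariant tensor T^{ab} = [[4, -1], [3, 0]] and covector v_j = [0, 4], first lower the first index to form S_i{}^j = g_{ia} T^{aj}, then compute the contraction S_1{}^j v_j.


Step 1: lower the first index. For a diagonal metric, g_{ia} T^{aj} = g_{ii} T^{ij} (no sum on i).
g_{11} = 4
S_1{}^1 = 4 * T^{11} = 4 * 4 = 16
S_1{}^2 = 4 * T^{12} = 4 * -1 = -4
Step 2: contract S_1{}^j with v_j.
S_1{}^1 * v_1 = 16 * 0 = 0
S_1{}^2 * v_2 = -4 * 4 = -16
Result = 0 + -16 = -16

-16


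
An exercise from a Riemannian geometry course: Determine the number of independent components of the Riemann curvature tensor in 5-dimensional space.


The Riemann tensor in d dimensions has d^2(d^2 - 1)/12 independent components.
d = 5, so d^2 = 25
d^2 - 1 = 24
d^2(d^2 - 1) = 25 * 24 = 600
Divide by 12: 600 / 12 = 50

50


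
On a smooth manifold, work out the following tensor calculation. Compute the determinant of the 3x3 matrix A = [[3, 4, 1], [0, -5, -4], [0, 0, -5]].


Expanding along the first row, det(A) = a11*M_11 - a12*M_12 + a13*M_13, where M_1j is the (1,j) minor.
Minor M_11 = -5*-5 - -4*0 = 25
Minor M_12 = 0*-5 - -4*0 = 0
Minor M_13 = 0*0 - -5*0 = 0
det = 3*(25) - 4*(0) + 1*(0)
    = 75 - 0 + 0
    = 75

75


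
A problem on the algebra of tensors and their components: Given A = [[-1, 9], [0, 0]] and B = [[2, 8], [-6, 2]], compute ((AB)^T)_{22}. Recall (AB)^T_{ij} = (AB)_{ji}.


(AB)^T_{ij} = (AB)_{ji} = sum_k A_{jk} B_{ki}.
For i=2, j=2 we need (AB)_{22}:
A_{21} * B_{12} = 0 * 8 = 0
A_{22} * B_{22} = 0 * 2 = 0
Sum = 0 + 0 = 0

0


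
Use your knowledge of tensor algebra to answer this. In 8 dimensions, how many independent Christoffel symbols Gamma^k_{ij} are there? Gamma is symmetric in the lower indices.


Christoffel symbols Gamma^k_{ij} are symmetric in i,j, so there are d * d(d+1)/2 independent symbols.
d = 8
d(d+1)/2 = 8 * 9 / 2 = 36
Total = 8 * 36 = 288

288


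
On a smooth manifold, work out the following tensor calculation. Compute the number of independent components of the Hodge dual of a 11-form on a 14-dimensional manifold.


The Hodge dual of a p-form on an n-dimensional manifold is an (n-p)-form.
n = 14, p = 11, so dual degree = 14 - 11 = 3
The number of components is C(n, n-p) = C(14, 3) = 364

364


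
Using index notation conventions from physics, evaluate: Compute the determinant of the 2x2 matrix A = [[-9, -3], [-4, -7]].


For a 2x2 matrix [[a, b], [c, d]], det = a*d - b*c.
a = -9, b = -3, c = -4, d = -7
a*d = -9 * -7 = 63
b*c = -3 * -4 = 12
det = 63 - 12 = 51

51


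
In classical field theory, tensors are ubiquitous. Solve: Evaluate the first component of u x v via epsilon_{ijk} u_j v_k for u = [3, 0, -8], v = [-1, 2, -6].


(u x v)_1 = sum_{j,k} epsilon_{1jk} u_j v_k. Only permutations of (1,2,3) contribute; the two non-zero terms are:
eps_{123} u_2 v_3 = 1 * 0 * -6 = 0
eps_{132} u_3 v_2 = -1 * -8 * 2 = 16
(u x v)_1 = 16

16


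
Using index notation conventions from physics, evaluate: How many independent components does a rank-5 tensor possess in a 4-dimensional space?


The number of components of a rank-r tensor in d dimensions is d^r.
Here d = 4 and r = 5.
4^5 = 1024

1024


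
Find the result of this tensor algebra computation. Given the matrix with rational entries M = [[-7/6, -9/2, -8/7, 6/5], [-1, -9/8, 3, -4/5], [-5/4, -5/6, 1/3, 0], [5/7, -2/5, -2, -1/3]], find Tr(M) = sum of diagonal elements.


The trace is the sum of diagonal entries.
Diagonal: M[1,1] = -7/6, M[2,2] = -9/8, M[3,3] = 1/3, M[4,4] = -1/3
Tr(M) = -7/6 + -9/8 + 1/3 + -1/3
Computing step by step:
After adding M[1,1]: -7/6
After adding M[2,2]: -55/24
After adding M[3,3]: -47/24
After adding M[4,4]: -55/24
Tr(M) = -55/24

-55/24


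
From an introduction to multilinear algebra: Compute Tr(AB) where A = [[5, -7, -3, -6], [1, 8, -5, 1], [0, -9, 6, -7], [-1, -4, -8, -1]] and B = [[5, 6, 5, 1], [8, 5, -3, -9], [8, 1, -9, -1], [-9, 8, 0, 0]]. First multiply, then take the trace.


Tr(AB) = sum_i (AB)_{ii} where (AB)_{ii} = sum_k A_{ik} B_{ki}.
(AB)_{11} = 5*5 + -7*8 + -3*8 + -6*-9 = -1
(AB)_{22} = 1*6 + 8*5 + -5*1 + 1*8 = 49
(AB)_{33} = 0*5 + -9*-3 + 6*-9 + -7*0 = -27
(AB)_{44} = -1*1 + -4*-9 + -8*-1 + -1*0 = 43
Tr(AB) = -1 + 49 + -27 + 43 = 64

64


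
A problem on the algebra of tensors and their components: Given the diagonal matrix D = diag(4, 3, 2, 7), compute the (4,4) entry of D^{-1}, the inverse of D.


For a diagonal matrix, the inverse has entries (D^{-1})_{ii} = 1/d_{ii}.
The diagonal entries are: d_{11} = 4, d_{22} = 3, d_{33} = 2, d_{44} = 7
We need (D^{-1})_{44} = 1/d_{44} = 1/7 = 1/7

1/7


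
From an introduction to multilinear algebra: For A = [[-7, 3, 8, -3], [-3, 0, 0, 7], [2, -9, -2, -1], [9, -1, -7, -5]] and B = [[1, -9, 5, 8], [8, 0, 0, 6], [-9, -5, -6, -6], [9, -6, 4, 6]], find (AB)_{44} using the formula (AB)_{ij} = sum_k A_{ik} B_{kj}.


(AB)_{ij} = sum_k A_{ik} B_{kj}.
For i=4, j=4:
A_{41} * B_{14} = 9 * 8 = 72
A_{42} * B_{24} = -1 * 6 = -6
A_{43} * B_{34} = -7 * -6 = 42
A_{44} * B_{44} = -5 * 6 = -30
Sum = 72 + -6 + 42 + -30 = 78

78


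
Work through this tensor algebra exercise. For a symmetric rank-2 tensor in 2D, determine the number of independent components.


A symmetric rank-2 tensor in d dimensions has d(d+1)/2 independent components.
d = 2
d(d+1)/2 = 2 * 3 / 2 = 6 / 2 = 3

3


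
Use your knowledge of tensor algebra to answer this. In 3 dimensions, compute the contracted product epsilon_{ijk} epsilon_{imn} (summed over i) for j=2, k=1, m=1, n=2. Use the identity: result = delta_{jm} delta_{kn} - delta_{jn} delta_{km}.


Using the identity: epsilon_{ijk} epsilon_{imn} = delta_{jm} delta_{kn} - delta_{jn} delta_{km}.
delta_{21} = 0
delta_{12} = 0
delta_{22} = 1
delta_{11} = 1
Result = 0 * 0 - 1 * 1 = 0 - 1 = -1

-1


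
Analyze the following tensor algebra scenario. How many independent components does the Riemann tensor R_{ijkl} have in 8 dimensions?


The Riemann tensor in d dimensions has d^2(d^2 - 1)/12 independent components.
d = 8, so d^2 = 64
d^2 - 1 = 63
d^2(d^2 - 1) = 64 * 63 = 4032
Divide by 12: 4032 / 12 = 336

336


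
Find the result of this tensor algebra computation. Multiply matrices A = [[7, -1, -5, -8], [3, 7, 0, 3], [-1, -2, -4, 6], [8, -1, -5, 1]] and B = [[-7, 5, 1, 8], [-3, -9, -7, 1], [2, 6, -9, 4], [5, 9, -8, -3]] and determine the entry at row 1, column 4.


(AB)_{ij} = sum_k A_{ik} B_{kj}.
For i=1, j=4:
A_{11} * B_{14} = 7 * 8 = 56
A_{12} * B_{24} = -1 * 1 = -1
A_{13} * B_{34} = -5 * 4 = -20
A_{14} * B_{44} = -8 * -3 = 24
Sum = 56 + -1 + -20 + 24 = 59

59


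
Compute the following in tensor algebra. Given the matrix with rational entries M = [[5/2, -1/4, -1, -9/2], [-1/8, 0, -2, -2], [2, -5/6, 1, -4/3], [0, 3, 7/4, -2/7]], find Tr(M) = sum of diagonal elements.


The trace is the sum of diagonal entries.
Diagonal: M[1,1] = 5/2, M[2,2] = 0, M[3,3] = 1, M[4,4] = -2/7
Tr(M) = 5/2 + 0 + 1 + -2/7
Computing step by step:
After adding M[1,1]: 5/2
After adding M[2,2]: 5/2
After adding M[3,3]: 7/2
After adding M[4,4]: 45/14
Tr(M) = 45/14

45/14


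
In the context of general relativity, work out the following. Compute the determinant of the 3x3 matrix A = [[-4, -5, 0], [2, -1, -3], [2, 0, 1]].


Expanding along the first row, det(A) = a11*M_11 - a12*M_12 + a13*M_13, where M_1j is the (1,j) minor.
Minor M_11 = -1*1 - -3*0 = -1
Minor M_12 = 2*1 - -3*2 = 8
Minor M_13 = 2*0 - -1*2 = 2
det = -4*(-1) - -5*(8) + 0*(2)
    = 4 - -40 + 0
    = 44

44


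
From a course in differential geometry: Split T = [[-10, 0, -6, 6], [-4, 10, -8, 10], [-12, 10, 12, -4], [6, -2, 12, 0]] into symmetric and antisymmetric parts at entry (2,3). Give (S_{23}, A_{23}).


T_{23} = -8
T_{32} = 10
S_{23} = (-8 + 10)/2 = 2/2 = 1
A_{23} = (-8 - 10)/2 = -18/2 = -9
Check: S + A = 1 + -9 = -8 = T_{23}.

(1, -9)


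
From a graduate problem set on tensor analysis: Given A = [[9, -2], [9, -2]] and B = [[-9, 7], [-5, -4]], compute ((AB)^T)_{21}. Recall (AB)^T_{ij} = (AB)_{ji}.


(AB)^T_{ij} = (AB)_{ji} = sum_k A_{jk} B_{ki}.
For i=2, j=1 we need (AB)_{12}:
A_{11} * B_{12} = 9 * 7 = 63
A_{12} * B_{22} = -2 * -4 = 8
Sum = 63 + 8 = 71

71


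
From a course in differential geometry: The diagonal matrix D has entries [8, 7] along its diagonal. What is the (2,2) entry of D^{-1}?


For a diagonal matrix, the inverse has entries (D^{-1})_{ii} = 1/d_{ii}.
The diagonal entries are: d_{11} = 8, d_{22} = 7
We need (D^{-1})_{22} = 1/d_{22} = 1/7 = 1/7

1/7


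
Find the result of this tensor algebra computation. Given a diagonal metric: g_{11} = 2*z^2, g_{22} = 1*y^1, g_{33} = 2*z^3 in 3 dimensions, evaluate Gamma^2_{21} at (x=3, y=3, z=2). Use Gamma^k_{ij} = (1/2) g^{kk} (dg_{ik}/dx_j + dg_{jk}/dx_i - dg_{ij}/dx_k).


For a diagonal metric, Gamma^k_{ij} = (1/2) g^{kk} (dg_{ik}/dx_j + dg_{jk}/dx_i - dg_{ij}/dx_k).
The metric is diagonal, so g_{ab} = 0 for a != b.
At the given point: g_{11} = 8, g_{22} = 3, g_{33} = 16
g^{22} = 1/3
dg_{22}/dx_1 = dg_{22}/dx_1 = 0
dg_{12}/dx_2 = 0 (off-diagonal)
dg_{21}/dx_2 = 0 (off-diagonal)
Numerator = 0 + 0 - 0 = 0
Gamma^2_{21} = 0 / (2 * 3) = 0

0


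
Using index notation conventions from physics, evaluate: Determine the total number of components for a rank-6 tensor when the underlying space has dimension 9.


The number of components of a rank-r tensor in d dimensions is d^r.
Here d = 9 and r = 6.
9^6 = 531441

531441


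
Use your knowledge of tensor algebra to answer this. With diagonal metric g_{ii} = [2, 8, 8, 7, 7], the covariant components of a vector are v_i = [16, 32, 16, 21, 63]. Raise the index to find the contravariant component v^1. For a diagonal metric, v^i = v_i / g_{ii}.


To raise an index with a diagonal metric: v^i = v_i / g_{ii}.
For index 1: v_1 = 16, g_{11} = 2
v^1 = 16 / 2 = 8

8


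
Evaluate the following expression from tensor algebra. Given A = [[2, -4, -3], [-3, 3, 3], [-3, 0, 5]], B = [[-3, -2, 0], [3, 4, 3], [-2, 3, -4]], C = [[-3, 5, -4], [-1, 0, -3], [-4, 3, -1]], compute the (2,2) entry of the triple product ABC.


(ABC)_{22} = sum_m (AB)_{2m} C_{m2}. First compute row 2 of AB.
(AB)_{21} = -3*-3 + 3*3 + 3*-2 = 12
(AB)_{22} = -3*-2 + 3*4 + 3*3 = 27
(AB)_{23} = -3*0 + 3*3 + 3*-4 = -3
Now contract with column 2 of C:
(AB)_{21} * C_{12} = 12 * 5 = 60
(AB)_{22} * C_{22} = 27 * 0 = 0
(AB)_{23} * C_{32} = -3 * 3 = -9
(ABC)_{22} = 60 + 0 + -9 = 51

51


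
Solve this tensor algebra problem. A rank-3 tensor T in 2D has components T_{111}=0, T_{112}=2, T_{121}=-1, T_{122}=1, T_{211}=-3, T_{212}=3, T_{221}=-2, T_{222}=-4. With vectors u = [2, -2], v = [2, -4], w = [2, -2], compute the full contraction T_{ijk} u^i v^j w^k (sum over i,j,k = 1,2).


S = sum over i,j,k of T_{ijk} u_i v_j w_k. Expanding all 8 terms:
T_{111}*u_1*v_1*w_1 = 0*2*2*2 = 0  (running total: 0)
T_{112}*u_1*v_1*w_2 = 2*2*2*-2 = -16  (running total: -16)
T_{121}*u_1*v_2*w_1 = -1*2*-4*2 = 16  (running total: 0)
T_{122}*u_1*v_2*w_2 = 1*2*-4*-2 = 16  (running total: 16)
T_{211}*u_2*v_1*w_1 = -3*-2*2*2 = 24  (running total: 40)
T_{212}*u_2*v_1*w_2 = 3*-2*2*-2 = 24  (running total: 64)
T_{221}*u_2*v_2*w_1 = -2*-2*-4*2 = -32  (running total: 32)
T_{222}*u_2*v_2*w_2 = -4*-2*-4*-2 = 64  (running total: 96)
S = 96

96


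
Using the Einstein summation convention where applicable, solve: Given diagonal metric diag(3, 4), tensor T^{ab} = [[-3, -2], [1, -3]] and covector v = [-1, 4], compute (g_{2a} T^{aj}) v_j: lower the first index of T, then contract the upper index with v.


Step 1: lower the first index. For a diagonal metric, g_{ia} T^{aj} = g_{ii} T^{ij} (no sum on i).
g_{22} = 4
S_2{}^1 = 4 * T^{21} = 4 * 1 = 4
S_2{}^2 = 4 * T^{22} = 4 * -3 = -12
Step 2: contract S_2{}^j with v_j.
S_2{}^1 * v_1 = 4 * -1 = -4
S_2{}^2 * v_2 = -12 * 4 = -48
Result = -4 + -48 = -52

-52


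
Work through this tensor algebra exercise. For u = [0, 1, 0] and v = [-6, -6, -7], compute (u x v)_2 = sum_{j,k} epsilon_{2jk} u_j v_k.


(u x v)_2 = sum_{j,k} epsilon_{2jk} u_j v_k. Only permutations of (1,2,3) contribute; the two non-zero terms are:
eps_{213} u_1 v_3 = -1 * 0 * -7 = 0
eps_{231} u_3 v_1 = 1 * 0 * -6 = 0
(u x v)_2 = 0

0


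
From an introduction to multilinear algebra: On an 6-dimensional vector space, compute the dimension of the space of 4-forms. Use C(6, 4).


The dimension of the space of p-forms on an n-dimensional space is C(n, p).
n = 6, p = 4
C(6, 4) = 6! / (4! * 2!) = 15

15


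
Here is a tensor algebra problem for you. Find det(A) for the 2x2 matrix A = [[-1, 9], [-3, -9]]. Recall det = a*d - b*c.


For a 2x2 matrix [[a, b], [c, d]], det = a*d - b*c.
a = -1, b = 9, c = -3, d = -9
a*d = -1 * -9 = 9
b*c = 9 * -3 = -27
det = 9 - -27 = 36

36


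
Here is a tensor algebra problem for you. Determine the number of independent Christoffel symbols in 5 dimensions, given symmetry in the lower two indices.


Christoffel symbols Gamma^k_{ij} are symmetric in i,j, so there are d * d(d+1)/2 independent symbols.
d = 5
d(d+1)/2 = 5 * 6 / 2 = 15
Total = 5 * 15 = 75

75


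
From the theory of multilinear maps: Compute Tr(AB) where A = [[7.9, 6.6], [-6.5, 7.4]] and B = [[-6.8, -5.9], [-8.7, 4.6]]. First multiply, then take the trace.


Tr(AB) = sum_i (AB)_{ii} where (AB)_{ii} = sum_k A_{ik} B_{ki}.
(AB)_{11} = 7.9*-6.8 + 6.6*-8.7 = -111.14
(AB)_{22} = -6.5*-5.9 + 7.4*4.6 = 72.39
Tr(AB) = -111.14 + 72.39 = -38.75

-38.75


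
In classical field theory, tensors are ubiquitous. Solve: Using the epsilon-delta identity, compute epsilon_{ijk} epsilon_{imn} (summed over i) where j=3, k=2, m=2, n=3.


Using the identity: epsilon_{ijk} epsilon_{imn} = delta_{jm} delta_{kn} - delta_{jn} delta_{km}.
delta_{32} = 0
delta_{23} = 0
delta_{33} = 1
delta_{22} = 1
Result = 0 * 0 - 1 * 1 = 0 - 1 = -1

-1


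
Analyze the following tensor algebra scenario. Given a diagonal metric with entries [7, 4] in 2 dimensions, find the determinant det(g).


For a diagonal metric, the determinant is the product of diagonal entries.
Diagonal entries: 7, 4
det(g) = 7 * 4 = 28

28


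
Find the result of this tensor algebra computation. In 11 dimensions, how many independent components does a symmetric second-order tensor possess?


A symmetric rank-2 tensor in d dimensions has d(d+1)/2 independent components.
d = 11
d(d+1)/2 = 11 * 12 / 2 = 132 / 2 = 66

66


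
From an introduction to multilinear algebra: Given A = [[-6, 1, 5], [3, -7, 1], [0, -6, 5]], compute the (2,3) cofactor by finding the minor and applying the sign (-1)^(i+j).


To find cofactor C_{23}, delete row 2 and column 3.
The resulting 2x2 submatrix is: [[-6, 1], [0, -6]]
Minor M_{23} = -6*-6 - 1*0
  = 36 - 0 = 36
Sign = (-1)^(2+3) = (-1)^5 = -1
Cofactor C_{23} = -1 * 36 = -36

-36


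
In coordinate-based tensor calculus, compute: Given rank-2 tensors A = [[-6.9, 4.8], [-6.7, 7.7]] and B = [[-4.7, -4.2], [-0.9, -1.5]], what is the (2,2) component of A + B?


Tensor addition is component-wise: (A + B)_{ij} = A_{ij} + B_{ij}.
A_{22} = 7.7
B_{22} = -1.5
(A + B)_{22} = 7.7 + -1.5 = 6.2

6.2


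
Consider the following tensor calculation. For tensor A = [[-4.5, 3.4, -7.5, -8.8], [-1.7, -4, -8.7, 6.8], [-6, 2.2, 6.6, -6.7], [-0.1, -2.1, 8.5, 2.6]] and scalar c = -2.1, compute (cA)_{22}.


Scalar multiplication: (cA)_{ij} = c * A_{ij}.
c = -2.1
A_{22} = -4
(cA)_{22} = -2.1 * -4 = 8.4

8.4


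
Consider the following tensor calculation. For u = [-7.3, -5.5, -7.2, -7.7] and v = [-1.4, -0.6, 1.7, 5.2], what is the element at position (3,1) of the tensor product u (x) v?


The outer product entry T_{ij} = u_i * v_j.
We need i=3, j=1.
u_3 = -7.2, v_1 = -1.4
T_{3,1} = -7.2 * -1.4 = 10.08

10.08


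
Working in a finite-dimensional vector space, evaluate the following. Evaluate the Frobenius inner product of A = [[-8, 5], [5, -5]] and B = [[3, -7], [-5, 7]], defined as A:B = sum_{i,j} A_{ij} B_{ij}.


A:B = sum over all i,j of A_{ij} * B_{ij}.
Row 1: -8*3=-24, 5*-7=-35 => row sum = -59
Row 2: 5*-5=-25, -5*7=-35 => row sum = -60
Total = -59 + -60 = -119

-119


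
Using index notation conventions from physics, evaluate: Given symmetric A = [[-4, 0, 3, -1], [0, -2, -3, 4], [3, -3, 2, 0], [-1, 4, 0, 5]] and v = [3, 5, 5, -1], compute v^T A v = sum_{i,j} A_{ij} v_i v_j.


First compute Av:
(Av)_1 = -4*3 + 0*5 + 3*5 + -1*-1 = 4
(Av)_2 = 0*3 + -2*5 + -3*5 + 4*-1 = -29
(Av)_3 = 3*3 + -3*5 + 2*5 + 0*-1 = 4
(Av)_4 = -1*3 + 4*5 + 0*5 + 5*-1 = 12
Av = [4, -29, 4, 12]
Then v^T (Av) = 3*4 + 5*-29 + 5*4 + -1*12
= 12 + -145 + 20 + -12 = -125

-125


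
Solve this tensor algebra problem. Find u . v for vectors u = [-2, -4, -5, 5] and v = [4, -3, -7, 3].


The inner product u . v = sum of u_i * v_i.
Term-by-term: -2 * 4, -4 * -3, -5 * -7, 5 * 3
Products: -8, 12, 35, 15
Sum = -8 + 12 + 35 + 15 = 54

54


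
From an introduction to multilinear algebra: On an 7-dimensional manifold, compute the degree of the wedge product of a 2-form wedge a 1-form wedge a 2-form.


The degree of a wedge product is the sum of the degrees of the individual forms.
Degrees: 2, 1, 2
Total degree = 2 + 1 + 2 = 5

5


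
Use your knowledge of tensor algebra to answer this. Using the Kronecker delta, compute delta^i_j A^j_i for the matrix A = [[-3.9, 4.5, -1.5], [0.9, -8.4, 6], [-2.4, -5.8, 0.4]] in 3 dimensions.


The contraction (trace) of a rank-2 tensor is the sum of its diagonal elements.
Diagonal entries: A[1,1] = -3.9, A[2,2] = -8.4, A[3,3] = 0.4
Tr(A) = -3.9 + -8.4 + 0.4 = -11.9

-11.9


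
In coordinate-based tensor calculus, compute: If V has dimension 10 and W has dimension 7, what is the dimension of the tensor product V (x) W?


The dimension of a tensor product is the product of dimensions.
dim(V) = 10, dim(W) = 7
dim(V (x) W) = 10 * 7 = 70

70


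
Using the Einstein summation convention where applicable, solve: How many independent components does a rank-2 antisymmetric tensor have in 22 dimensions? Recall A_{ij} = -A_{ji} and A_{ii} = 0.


An antisymmetric rank-2 tensor satisfies A_{ij} = -A_{ji}, so diagonal entries are zero.
The independent components are the upper-triangular entries: C(n, 2) = n(n-1)/2.
n = 22
C(22, 2) = 22 * 21 / 2 = 462 / 2 = 231

231


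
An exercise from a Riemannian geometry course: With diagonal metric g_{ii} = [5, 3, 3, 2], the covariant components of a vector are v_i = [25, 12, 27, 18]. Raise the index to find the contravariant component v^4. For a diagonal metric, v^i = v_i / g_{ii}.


To raise an index with a diagonal metric: v^i = v_i / g_{ii}.
For index 4: v_4 = 18, g_{44} = 2
v^4 = 18 / 2 = 9

9


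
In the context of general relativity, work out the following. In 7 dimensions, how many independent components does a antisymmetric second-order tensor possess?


A antisymmetric rank-2 tensor in d dimensions has d(d-1)/2 independent components.
d = 7
d(d-1)/2 = 7 * 6 / 2 = 42 / 2 = 21

21


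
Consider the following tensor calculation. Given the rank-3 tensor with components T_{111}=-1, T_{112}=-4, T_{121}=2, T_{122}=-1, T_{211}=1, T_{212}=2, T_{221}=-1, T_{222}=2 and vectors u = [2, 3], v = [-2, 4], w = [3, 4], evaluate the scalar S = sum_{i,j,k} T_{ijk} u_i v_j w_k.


S = sum over i,j,k of T_{ijk} u_i v_j w_k. Expanding all 8 terms:
T_{111}*u_1*v_1*w_1 = -1*2*-2*3 = 12  (running total: 12)
T_{112}*u_1*v_1*w_2 = -4*2*-2*4 = 64  (running total: 76)
T_{121}*u_1*v_2*w_1 = 2*2*4*3 = 48  (running total: 124)
T_{122}*u_1*v_2*w_2 = -1*2*4*4 = -32  (running total: 92)
T_{211}*u_2*v_1*w_1 = 1*3*-2*3 = -18  (running total: 74)
T_{212}*u_2*v_1*w_2 = 2*3*-2*4 = -48  (running total: 26)
T_{221}*u_2*v_2*w_1 = -1*3*4*3 = -36  (running total: -10)
T_{222}*u_2*v_2*w_2 = 2*3*4*4 = 96  (running total: 86)
S = 86

86


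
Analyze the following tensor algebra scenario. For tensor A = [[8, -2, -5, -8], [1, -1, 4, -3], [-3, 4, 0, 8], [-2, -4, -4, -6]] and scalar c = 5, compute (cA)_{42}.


Scalar multiplication: (cA)_{ij} = c * A_{ij}.
c = 5
A_{42} = -4
(cA)_{42} = 5 * -4 = -20

-20


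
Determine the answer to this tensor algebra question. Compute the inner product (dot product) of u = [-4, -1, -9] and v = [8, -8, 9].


The inner product u . v = sum of u_i * v_i.
Term-by-term: -4 * 8, -1 * -8, -9 * 9
Products: -32, 8, -81
Sum = -32 + 8 + -81 = -105

-105


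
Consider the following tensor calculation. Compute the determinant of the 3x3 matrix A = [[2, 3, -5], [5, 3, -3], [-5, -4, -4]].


Expanding along the first row, det(A) = a11*M_11 - a12*M_12 + a13*M_13, where M_1j is the (1,j) minor.
Minor M_11 = 3*-4 - -3*-4 = -24
Minor M_12 = 5*-4 - -3*-5 = -35
Minor M_13 = 5*-4 - 3*-5 = -5
det = 2*(-24) - 3*(-35) + -5*(-5)
    = -48 - -105 + 25
    = 82

82


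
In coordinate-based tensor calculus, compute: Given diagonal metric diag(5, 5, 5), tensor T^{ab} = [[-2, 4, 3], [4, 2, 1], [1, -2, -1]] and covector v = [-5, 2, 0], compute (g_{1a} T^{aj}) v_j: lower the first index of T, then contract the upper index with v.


Step 1: lower the first index. For a diagonal metric, g_{ia} T^{aj} = g_{ii} T^{ij} (no sum on i).
g_{11} = 5
S_1{}^1 = 5 * T^{11} = 5 * -2 = -10
S_1{}^2 = 5 * T^{12} = 5 * 4 = 20
S_1{}^3 = 5 * T^{13} = 5 * 3 = 15
Step 2: contract S_1{}^j with v_j.
S_1{}^1 * v_1 = -10 * -5 = 50
S_1{}^2 * v_2 = 20 * 2 = 40
S_1{}^3 * v_3 = 15 * 0 = 0
Result = 50 + 40 + 0 = 90

90


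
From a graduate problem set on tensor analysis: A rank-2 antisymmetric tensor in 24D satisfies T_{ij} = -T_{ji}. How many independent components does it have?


An antisymmetric rank-2 tensor satisfies A_{ij} = -A_{ji}, so diagonal entries are zero.
The independent components are the upper-triangular entries: C(n, 2) = n(n-1)/2.
n = 24
C(24, 2) = 24 * 23 / 2 = 552 / 2 = 276

276


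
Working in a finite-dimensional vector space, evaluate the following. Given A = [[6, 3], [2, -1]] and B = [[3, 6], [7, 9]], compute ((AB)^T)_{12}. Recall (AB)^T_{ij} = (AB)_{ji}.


(AB)^T_{ij} = (AB)_{ji} = sum_k A_{jk} B_{ki}.
For i=1, j=2 we need (AB)_{21}:
A_{21} * B_{11} = 2 * 3 = 6
A_{22} * B_{21} = -1 * 7 = -7
Sum = 6 + -7 = -1

-1


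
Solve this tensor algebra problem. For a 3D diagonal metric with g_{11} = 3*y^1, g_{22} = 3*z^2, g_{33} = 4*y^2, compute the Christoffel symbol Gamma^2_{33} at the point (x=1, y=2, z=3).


For a diagonal metric, Gamma^k_{ij} = (1/2) g^{kk} (dg_{ik}/dx_j + dg_{jk}/dx_i - dg_{ij}/dx_k).
The metric is diagonal, so g_{ab} = 0 for a != b.
At the given point: g_{11} = 6, g_{22} = 27, g_{33} = 16
g^{22} = 1/27
dg_{32}/dx_3 = 0 (off-diagonal)
dg_{32}/dx_3 = 0 (off-diagonal)
dg_{33}/dx_2 = dg_{33}/dx_2 = 16
Numerator = 0 + 0 - 16 = -16
Gamma^2_{33} = -16 / (2 * 27) = -8/27

-8/27


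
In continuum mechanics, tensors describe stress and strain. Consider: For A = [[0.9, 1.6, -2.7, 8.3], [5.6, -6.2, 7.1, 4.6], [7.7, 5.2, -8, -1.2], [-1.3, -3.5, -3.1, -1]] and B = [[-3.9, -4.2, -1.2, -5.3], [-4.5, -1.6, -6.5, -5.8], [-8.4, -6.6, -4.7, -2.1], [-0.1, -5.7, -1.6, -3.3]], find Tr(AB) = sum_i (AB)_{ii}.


Tr(AB) = sum_i (AB)_{ii} where (AB)_{ii} = sum_k A_{ik} B_{ki}.
(AB)_{11} = 0.9*-3.9 + 1.6*-4.5 + -2.7*-8.4 + 8.3*-0.1 = 11.14
(AB)_{22} = 5.6*-4.2 + -6.2*-1.6 + 7.1*-6.6 + 4.6*-5.7 = -86.68
(AB)_{33} = 7.7*-1.2 + 5.2*-6.5 + -8*-4.7 + -1.2*-1.6 = -3.52
(AB)_{44} = -1.3*-5.3 + -3.5*-5.8 + -3.1*-2.1 + -1*-3.3 = 37
Tr(AB) = 11.14 + -86.68 + -3.52 + 37 = -42.06

-42.06


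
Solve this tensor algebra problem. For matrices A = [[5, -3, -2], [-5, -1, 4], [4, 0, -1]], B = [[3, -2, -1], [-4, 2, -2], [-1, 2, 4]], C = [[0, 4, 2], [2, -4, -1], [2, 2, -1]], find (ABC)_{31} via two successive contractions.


(ABC)_{31} = sum_m (AB)_{3m} C_{m1}. First compute row 3 of AB.
(AB)_{31} = 4*3 + 0*-4 + -1*-1 = 13
(AB)_{32} = 4*-2 + 0*2 + -1*2 = -10
(AB)_{33} = 4*-1 + 0*-2 + -1*4 = -8
Now contract with column 1 of C:
(AB)_{31} * C_{11} = 13 * 0 = 0
(AB)_{32} * C_{21} = -10 * 2 = -20
(AB)_{33} * C_{31} = -8 * 2 = -16
(ABC)_{31} = 0 + -20 + -16 = -36

-36


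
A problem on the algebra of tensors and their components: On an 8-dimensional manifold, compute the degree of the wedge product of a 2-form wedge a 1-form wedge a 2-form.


The degree of a wedge product is the sum of the degrees of the individual forms.
Degrees: 2, 1, 2
Total degree = 2 + 1 + 2 = 5

5


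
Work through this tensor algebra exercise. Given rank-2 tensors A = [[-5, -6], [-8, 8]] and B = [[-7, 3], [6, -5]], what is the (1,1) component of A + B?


Tensor addition is component-wise: (A + B)_{ij} = A_{ij} + B_{ij}.
A_{11} = -5
B_{11} = -7
(A + B)_{11} = -5 + -7 = -12

-12


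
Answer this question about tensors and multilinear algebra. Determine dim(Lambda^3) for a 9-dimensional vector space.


The dimension of the space of p-forms on an n-dimensional space is C(n, p).
n = 9, p = 3
C(9, 3) = 9! / (3! * 6!) = 84

84


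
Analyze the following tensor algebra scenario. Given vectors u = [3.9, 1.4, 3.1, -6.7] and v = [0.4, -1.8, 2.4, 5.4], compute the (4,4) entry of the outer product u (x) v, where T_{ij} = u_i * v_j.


The outer product entry T_{ij} = u_i * v_j.
We need i=4, j=4.
u_4 = -6.7, v_4 = 5.4
T_{4,4} = -6.7 * 5.4 = -36.18

-36.18


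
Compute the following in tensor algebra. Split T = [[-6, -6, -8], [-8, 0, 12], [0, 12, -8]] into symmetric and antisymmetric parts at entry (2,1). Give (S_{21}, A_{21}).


T_{21} = -8
T_{12} = -6
S_{21} = (-8 + -6)/2 = -14/2 = -7
A_{21} = (-8 - -6)/2 = -2/2 = -1
Check: S + A = -7 + -1 = -8 = T_{21}.

(-7, -1)


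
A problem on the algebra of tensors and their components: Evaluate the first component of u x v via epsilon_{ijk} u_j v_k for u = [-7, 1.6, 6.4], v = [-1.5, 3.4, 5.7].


(u x v)_1 = sum_{j,k} epsilon_{1jk} u_j v_k. Only permutations of (1,2,3) contribute; the two non-zero terms are:
eps_{123} u_2 v_3 = 1 * 1.6 * 5.7 = 9.12
eps_{132} u_3 v_2 = -1 * 6.4 * 3.4 = -21.76
(u x v)_1 = -12.64

-12.64


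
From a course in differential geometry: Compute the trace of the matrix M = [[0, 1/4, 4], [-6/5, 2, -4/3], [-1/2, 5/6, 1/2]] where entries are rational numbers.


The trace is the sum of diagonal entries.
Diagonal: M[1,1] = 0, M[2,2] = 2, M[3,3] = 1/2
Tr(M) = 0 + 2 + 1/2
Computing step by step:
After adding M[1,1]: 0
After adding M[2,2]: 2
After adding M[3,3]: 5/2
Tr(M) = 5/2

5/2


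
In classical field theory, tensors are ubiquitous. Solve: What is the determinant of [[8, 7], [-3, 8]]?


For a 2x2 matrix [[a, b], [c, d]], det = a*d - b*c.
a = 8, b = 7, c = -3, d = 8
a*d = 8 * 8 = 64
b*c = 7 * -3 = -21
det = 64 - -21 = 85

85


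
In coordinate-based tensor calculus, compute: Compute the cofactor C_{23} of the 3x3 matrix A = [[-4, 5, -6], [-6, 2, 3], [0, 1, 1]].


To find cofactor C_{23}, delete row 2 and column 3.
The resulting 2x2 submatrix is: [[-4, 5], [0, 1]]
Minor M_{23} = -4*1 - 5*0
  = -4 - 0 = -4
Sign = (-1)^(2+3) = (-1)^5 = -1
Cofactor C_{23} = -1 * -4 = 4

4


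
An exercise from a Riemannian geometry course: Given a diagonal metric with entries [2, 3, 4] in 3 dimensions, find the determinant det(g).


For a diagonal metric, the determinant is the product of diagonal entries.
Diagonal entries: 2, 3, 4
det(g) = 2 * 3 * 4 = 24

24


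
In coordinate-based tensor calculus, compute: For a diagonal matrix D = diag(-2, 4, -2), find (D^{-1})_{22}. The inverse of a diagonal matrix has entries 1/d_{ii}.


For a diagonal matrix, the inverse has entries (D^{-1})_{ii} = 1/d_{ii}.
The diagonal entries are: d_{11} = -2, d_{22} = 4, d_{33} = -2
We need (D^{-1})_{22} = 1/d_{22} = 1/4 = 1/4

1/4


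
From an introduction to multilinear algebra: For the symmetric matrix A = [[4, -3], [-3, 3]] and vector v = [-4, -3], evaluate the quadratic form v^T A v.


First compute Av:
(Av)_1 = 4*-4 + -3*-3 = -7
(Av)_2 = -3*-4 + 3*-3 = 3
Av = [-7, 3]
Then v^T (Av) = -4*-7 + -3*3
= 28 + -9 = 19

19


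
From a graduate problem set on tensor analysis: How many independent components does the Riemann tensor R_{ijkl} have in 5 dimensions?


The Riemann tensor in d dimensions has d^2(d^2 - 1)/12 independent components.
d = 5, so d^2 = 25
d^2 - 1 = 24
d^2(d^2 - 1) = 25 * 24 = 600
Divide by 12: 600 / 12 = 50

50


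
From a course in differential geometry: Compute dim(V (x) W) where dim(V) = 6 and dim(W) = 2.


The dimension of a tensor product is the product of dimensions.
dim(V) = 6, dim(W) = 2
dim(V (x) W) = 6 * 2 = 12

12


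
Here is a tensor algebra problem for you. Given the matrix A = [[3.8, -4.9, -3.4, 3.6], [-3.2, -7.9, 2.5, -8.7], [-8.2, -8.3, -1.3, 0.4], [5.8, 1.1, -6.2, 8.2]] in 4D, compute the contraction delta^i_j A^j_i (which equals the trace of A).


The contraction (trace) of a rank-2 tensor is the sum of its diagonal elements.
Diagonal entries: A[1,1] = 3.8, A[2,2] = -7.9, A[3,3] = -1.3, A[4,4] = 8.2
Tr(A) = 3.8 + -7.9 + -1.3 + 8.2 = 2.8

2.8


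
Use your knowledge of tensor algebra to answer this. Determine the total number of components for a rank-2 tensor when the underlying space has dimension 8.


The number of components of a rank-r tensor in d dimensions is d^r.
Here d = 8 and r = 2.
8^2 = 64

64


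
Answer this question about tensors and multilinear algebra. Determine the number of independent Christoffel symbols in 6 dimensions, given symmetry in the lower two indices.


Christoffel symbols Gamma^k_{ij} are symmetric in i,j, so there are d * d(d+1)/2 independent symbols.
d = 6
d(d+1)/2 = 6 * 7 / 2 = 21
Total = 6 * 21 = 126

126
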